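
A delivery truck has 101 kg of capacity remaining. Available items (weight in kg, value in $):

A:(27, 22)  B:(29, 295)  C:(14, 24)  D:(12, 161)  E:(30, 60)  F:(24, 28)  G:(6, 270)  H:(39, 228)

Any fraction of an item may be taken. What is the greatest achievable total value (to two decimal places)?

984.00

Sort by value per unit weight and fill in that order.
Ratios (sorted): G 45.00, D 13.42, B 10.17, H 5.85, E 2.00, C 1.71, F 1.17, A 0.81
take G (6 @ 270); take D (12 @ 161); take B (29 @ 295); take H (39 @ 228); take 15/30 of E → 30.00. Capacity used 101/101.
Total value = 984.00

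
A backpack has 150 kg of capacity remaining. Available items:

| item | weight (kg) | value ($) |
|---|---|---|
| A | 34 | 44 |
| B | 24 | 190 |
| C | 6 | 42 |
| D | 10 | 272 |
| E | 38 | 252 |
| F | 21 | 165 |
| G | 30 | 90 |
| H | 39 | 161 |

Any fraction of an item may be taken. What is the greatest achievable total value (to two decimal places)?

1118.00

Sort by value per unit weight and fill in that order.
Order: D (272/10=27.20) > B (190/24=7.92) > F (165/21=7.86) > C (42/6=7.00) > E (252/38=6.63) > H (161/39=4.13) > G (90/30=3.00) > A (44/34=1.29)
Fill: take D (10 @ 272) → take B (24 @ 190) → take F (21 @ 165) → take C (6 @ 42) → take E (38 @ 252) → take H (39 @ 161) → take 12/30 of G → 36.00; 150/150 used.
Total value = 1118.00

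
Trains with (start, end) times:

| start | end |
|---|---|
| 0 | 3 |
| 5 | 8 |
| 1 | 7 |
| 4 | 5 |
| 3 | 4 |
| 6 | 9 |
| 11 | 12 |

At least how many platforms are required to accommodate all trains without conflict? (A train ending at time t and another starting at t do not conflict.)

3

The answer is the maximum number of intervals overlapping at any instant.
Events (time:±→running): 0:+→1 1:+→2 3:-→1 3:+→2 4:-→1 4:+→2 5:-→1 5:+→2 6:+→3 … peak 3.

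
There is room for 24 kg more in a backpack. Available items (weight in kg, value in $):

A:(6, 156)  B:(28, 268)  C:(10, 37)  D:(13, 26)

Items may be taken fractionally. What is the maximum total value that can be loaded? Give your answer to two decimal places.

Sort by value per unit weight and fill in that order.
Order: A (156/6=26.00) > B (268/28=9.57) > C (37/10=3.70) > D (26/13=2.00)
Fill: take A (6 @ 156) → take 18/28 of B → 172.29; 24/24 used.
Total value = 328.29

328.29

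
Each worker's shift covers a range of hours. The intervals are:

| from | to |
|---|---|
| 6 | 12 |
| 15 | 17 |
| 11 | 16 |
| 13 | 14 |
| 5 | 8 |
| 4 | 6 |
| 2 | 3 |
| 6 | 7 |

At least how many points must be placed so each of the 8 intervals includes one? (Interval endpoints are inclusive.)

4

Sort by right endpoint; whenever an interval is uncovered, place a point at its right end.
Sorted: [2,3] [4,6] [6,7] [5,8] [6,12] [13,14] [11,16] [15,17]
{[2,3]} hit by 3; {[4,6],[6,7],[5,8],[6,12]} hit by 6; {[13,14],[11,16]} hit by 14; {[15,17]} hit by 17.
Points: 3, 6, 14, 17 (4 total).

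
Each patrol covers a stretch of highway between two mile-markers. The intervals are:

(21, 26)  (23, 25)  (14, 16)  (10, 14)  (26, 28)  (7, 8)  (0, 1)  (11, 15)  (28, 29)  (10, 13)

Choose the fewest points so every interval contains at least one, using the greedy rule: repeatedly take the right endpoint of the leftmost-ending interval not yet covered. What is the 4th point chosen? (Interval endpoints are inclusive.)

16

Sort by right endpoint; whenever an interval is uncovered, place a point at its right end.
Sorted: [0,1] [7,8] [10,13] [10,14] [11,15] [14,16] [23,25] [21,26] [26,28] [28,29]
{[0,1]} hit by 1; {[7,8]} hit by 8; {[10,13],[10,14],[11,15]} hit by 13; {[14,16]} hit by 16; {[23,25],[21,26]} hit by 25; {[26,28],[28,29]} hit by 28.
Points: 1, 8, 13, 16, 25, 28 (6 total).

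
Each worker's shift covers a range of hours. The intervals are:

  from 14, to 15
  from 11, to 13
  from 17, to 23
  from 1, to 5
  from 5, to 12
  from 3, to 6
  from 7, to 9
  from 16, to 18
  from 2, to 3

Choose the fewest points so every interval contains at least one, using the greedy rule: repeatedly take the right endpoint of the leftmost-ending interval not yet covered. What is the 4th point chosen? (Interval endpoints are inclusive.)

15

By right end: [2,3]  [1,5]  [3,6]  [7,9]  [5,12]  [11,13]  [14,15]  [16,18]  [17,23]
[2,3] uncovered → point at 3; [7,9] uncovered → point at 9; [11,13] uncovered → point at 13; [14,15] uncovered → point at 15; [16,18] uncovered → point at 18.
Points: 3, 9, 13, 15, 18 (5 total).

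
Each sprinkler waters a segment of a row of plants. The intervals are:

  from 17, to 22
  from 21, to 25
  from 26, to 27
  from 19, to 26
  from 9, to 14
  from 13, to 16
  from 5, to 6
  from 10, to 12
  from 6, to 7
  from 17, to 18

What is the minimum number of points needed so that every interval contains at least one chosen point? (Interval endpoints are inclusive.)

6

By right end: [5,6]  [6,7]  [10,12]  [9,14]  [13,16]  [17,18]  [17,22]  [21,25]  [19,26]  [26,27]
[5,6] uncovered → point at 6; [10,12] uncovered → point at 12; [13,16] uncovered → point at 16; [17,18] uncovered → point at 18; [21,25] uncovered → point at 25; [26,27] uncovered → point at 27.
Points: 6, 12, 16, 18, 25, 27 (6 total).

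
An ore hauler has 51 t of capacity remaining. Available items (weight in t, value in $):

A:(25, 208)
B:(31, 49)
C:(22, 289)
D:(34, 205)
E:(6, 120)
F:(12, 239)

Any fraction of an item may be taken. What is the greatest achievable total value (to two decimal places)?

739.52

Sort by value per unit weight and fill in that order.
Ratios (sorted): E 20.00, F 19.92, C 13.14, A 8.32, D 6.03, B 1.58
take E (6 @ 120); take F (12 @ 239); take C (22 @ 289); take 11/25 of A → 91.52. Capacity used 51/51.
Total value = 739.52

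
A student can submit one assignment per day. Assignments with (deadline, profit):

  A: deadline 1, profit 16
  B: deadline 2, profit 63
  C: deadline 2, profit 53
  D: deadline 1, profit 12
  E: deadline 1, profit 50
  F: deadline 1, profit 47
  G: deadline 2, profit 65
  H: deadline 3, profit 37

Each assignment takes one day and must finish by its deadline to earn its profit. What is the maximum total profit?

165

Take jobs in profit order; each goes to the latest open slot no later than its deadline.
By profit: G(d2,65), B(d2,63), C(d2,53), E(d1,50), F(d1,47), H(d3,37), A(d1,16), D(d1,12)
G→slot 2; B→slot 1; C skipped; E skipped; F skipped; H→slot 3; A skipped; D skipped.
Profit = 63 + 65 + 37 = 165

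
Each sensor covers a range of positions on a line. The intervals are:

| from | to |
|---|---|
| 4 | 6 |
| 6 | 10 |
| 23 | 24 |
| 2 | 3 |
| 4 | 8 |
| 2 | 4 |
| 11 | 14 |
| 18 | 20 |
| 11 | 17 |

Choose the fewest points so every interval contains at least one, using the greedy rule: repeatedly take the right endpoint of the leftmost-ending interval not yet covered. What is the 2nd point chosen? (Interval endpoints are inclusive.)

By right end: [2,3]  [2,4]  [4,6]  [4,8]  [6,10]  [11,14]  [11,17]  [18,20]  [23,24]
[2,3] uncovered → point at 3; [4,6] uncovered → point at 6; [11,14] uncovered → point at 14; [18,20] uncovered → point at 20; [23,24] uncovered → point at 24.
Points: 3, 6, 14, 20, 24 (5 total).

6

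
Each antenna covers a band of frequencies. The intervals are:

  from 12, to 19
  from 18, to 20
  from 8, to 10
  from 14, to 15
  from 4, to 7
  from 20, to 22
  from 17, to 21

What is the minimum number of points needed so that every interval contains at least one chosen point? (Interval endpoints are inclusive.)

Sort by right endpoint; whenever an interval is uncovered, place a point at its right end.
By right end: [4,7]  [8,10]  [14,15]  [12,19]  [18,20]  [17,21]  [20,22]
[4,7] uncovered → point at 7; [8,10] uncovered → point at 10; [14,15] uncovered → point at 15; [18,20] uncovered → point at 20.
Points: 7, 10, 15, 20 (4 total).

4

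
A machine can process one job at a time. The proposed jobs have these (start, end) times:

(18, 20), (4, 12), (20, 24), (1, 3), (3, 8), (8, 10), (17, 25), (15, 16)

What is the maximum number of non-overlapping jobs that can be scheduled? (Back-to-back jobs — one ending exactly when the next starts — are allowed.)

Sort by end time and greedily take each interval whose start is ≥ the last chosen end.
Sorted by end: (1,3)  (3,8)  (8,10)  (4,12)  (15,16)  (18,20)  (20,24)  (17,25)
take (1,3); take (3,8); take (8,10); skip (4,12); take (15,16); take (18,20); take (20,24); skip (17,25).
Selected 6 jobs.

6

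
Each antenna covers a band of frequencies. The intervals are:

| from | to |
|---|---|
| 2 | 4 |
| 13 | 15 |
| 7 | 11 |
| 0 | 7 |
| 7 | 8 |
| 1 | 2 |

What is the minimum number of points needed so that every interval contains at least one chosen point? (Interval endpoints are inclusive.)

3

Sorted: [1,2] [2,4] [0,7] [7,8] [7,11] [13,15]
{[1,2],[2,4],[0,7]} hit by 2; {[7,8],[7,11]} hit by 8; {[13,15]} hit by 15.
Points: 2, 8, 15 (3 total).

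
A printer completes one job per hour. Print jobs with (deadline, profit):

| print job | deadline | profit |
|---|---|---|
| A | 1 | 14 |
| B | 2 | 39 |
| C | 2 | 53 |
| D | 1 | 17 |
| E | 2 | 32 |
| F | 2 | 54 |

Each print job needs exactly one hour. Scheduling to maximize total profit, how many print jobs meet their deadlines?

By profit: F(d2,54), C(d2,53), B(d2,39), E(d2,32), D(d1,17), A(d1,14)
F→slot 2; C→slot 1; B skipped; E skipped; D skipped; A skipped.
2 of 6 scheduled.

2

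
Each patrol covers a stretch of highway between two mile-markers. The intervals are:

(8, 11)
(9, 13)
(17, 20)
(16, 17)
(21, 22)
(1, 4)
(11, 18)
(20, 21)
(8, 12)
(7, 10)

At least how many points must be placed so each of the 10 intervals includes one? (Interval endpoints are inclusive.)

Sort by right endpoint; whenever an interval is uncovered, place a point at its right end.
Sorted: [1,4] [7,10] [8,11] [8,12] [9,13] [16,17] [11,18] [17,20] [20,21] [21,22]
{[1,4]} hit by 4; {[7,10],[8,11],[8,12],[9,13]} hit by 10; {[16,17],[11,18],[17,20]} hit by 17; {[20,21],[21,22]} hit by 21.
Points: 4, 10, 17, 21 (4 total).

4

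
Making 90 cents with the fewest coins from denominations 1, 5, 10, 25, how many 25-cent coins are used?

3

90 − 3×25→15 − 1×10→5 − 1×5→0
Count of 25: 3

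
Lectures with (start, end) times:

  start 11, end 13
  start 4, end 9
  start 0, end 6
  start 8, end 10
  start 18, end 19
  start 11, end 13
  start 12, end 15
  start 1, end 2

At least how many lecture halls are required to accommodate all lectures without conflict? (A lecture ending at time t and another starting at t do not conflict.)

3

The answer is the maximum number of intervals overlapping at any instant.
starts: [0, 1, 4, 8, 11, 11, 12, 18]
ends:   [2, 6, 9, 10, 13, 13, 15, 19]
s0→1 s1→2 e2→1 s4→2 e6→1 s8→2 e9→1 e10→0 s11→1 s11→2 s12→3  — peak 3.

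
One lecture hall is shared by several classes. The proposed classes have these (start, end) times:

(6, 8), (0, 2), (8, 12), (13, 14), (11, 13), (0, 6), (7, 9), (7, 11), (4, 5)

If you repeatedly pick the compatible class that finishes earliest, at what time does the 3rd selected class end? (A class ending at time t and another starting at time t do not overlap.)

8

Greedy by earliest finish: after sorting by end time, pick each interval compatible with the last pick.
By end time: (0,2), (4,5), (0,6), (6,8), (7,9), (7,11), (8,12), (11,13), (13,14).
Pick (0,2); next start ≥ 2 → (4,5); next start ≥ 5 → (6,8); next start ≥ 8 → (8,12); next start ≥ 12 → (13,14).
Selected: (0,2) (4,5) (6,8) (8,12) (13,14)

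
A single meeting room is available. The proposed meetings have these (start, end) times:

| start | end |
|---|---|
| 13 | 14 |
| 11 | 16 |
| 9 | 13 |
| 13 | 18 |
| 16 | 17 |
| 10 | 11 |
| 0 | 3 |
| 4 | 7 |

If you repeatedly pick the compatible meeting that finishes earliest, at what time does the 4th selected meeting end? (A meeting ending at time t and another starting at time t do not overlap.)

14

Sort by end time and greedily take each interval whose start is ≥ the last chosen end.
Sorted by end: (0,3)  (4,7)  (10,11)  (9,13)  (13,14)  (11,16)  (16,17)  (13,18)
take (0,3); take (4,7); take (10,11); take (13,14); skip (11,16); take (16,17); skip (13,18).
Selected: (0,3) (4,7) (10,11) (13,14) (16,17)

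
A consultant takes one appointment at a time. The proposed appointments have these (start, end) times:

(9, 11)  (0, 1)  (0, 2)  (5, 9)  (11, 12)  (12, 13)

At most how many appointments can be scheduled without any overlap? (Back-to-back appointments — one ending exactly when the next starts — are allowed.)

5

Sort by end time and greedily take each interval whose start is ≥ the last chosen end.
By end time: (0,1), (0,2), (5,9), (9,11), (11,12), (12,13).
Pick (0,1); next start ≥ 1 → (5,9); next start ≥ 9 → (9,11); next start ≥ 11 → (11,12); next start ≥ 12 → (12,13).
Selected 5 appointments.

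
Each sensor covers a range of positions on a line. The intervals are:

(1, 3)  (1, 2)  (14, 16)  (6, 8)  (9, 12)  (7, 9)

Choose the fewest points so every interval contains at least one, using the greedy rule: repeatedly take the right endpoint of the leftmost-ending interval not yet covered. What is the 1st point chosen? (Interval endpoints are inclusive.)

Sort by right endpoint; whenever an interval is uncovered, place a point at its right end.
Sorted: [1,2] [1,3] [6,8] [7,9] [9,12] [14,16]
{[1,2],[1,3]} hit by 2; {[6,8],[7,9]} hit by 8; {[9,12]} hit by 12; {[14,16]} hit by 16.
Points: 2, 8, 12, 16 (4 total).

2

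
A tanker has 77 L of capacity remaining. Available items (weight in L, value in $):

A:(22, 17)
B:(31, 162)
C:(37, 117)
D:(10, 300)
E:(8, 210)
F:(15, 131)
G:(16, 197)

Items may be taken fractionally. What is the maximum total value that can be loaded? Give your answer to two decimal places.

984.32

Greedy by value/weight ratio, highest first.
Order: D (300/10=30.00) > E (210/8=26.25) > G (197/16=12.31) > F (131/15=8.73) > B (162/31=5.23) > C (117/37=3.16) > A (17/22=0.77)
Fill: take D (10 @ 300) → take E (8 @ 210) → take G (16 @ 197) → take F (15 @ 131) → take 28/31 of B → 146.32; 77/77 used.
Total value = 984.32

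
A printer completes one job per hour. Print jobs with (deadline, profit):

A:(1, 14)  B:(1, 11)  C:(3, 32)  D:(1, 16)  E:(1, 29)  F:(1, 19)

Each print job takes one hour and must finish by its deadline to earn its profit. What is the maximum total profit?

Take jobs in profit order; each goes to the latest open slot no later than its deadline.
By profit: C(d3,32), E(d1,29), F(d1,19), D(d1,16), A(d1,14), B(d1,11)
C→slot 3; E→slot 1; F skipped; D skipped; A skipped; B skipped.
Profit = 29 + 32 = 61

61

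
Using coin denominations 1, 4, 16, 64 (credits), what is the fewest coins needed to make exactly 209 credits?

209 = 3×64 + 1×16 + 1×1
Total coins = 3 + 1 + 1 = 5

5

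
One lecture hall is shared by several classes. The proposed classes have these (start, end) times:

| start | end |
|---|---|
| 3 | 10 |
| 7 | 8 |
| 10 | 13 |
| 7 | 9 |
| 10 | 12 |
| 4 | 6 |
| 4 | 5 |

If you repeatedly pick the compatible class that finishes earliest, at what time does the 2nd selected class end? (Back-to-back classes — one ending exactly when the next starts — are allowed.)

Sorted by end: (4,5)  (4,6)  (7,8)  (7,9)  (3,10)  (10,12)  (10,13)
take (4,5); take (7,8); skip (7,9); skip (3,10); take (10,12).
Selected: (4,5) (7,8) (10,12)

8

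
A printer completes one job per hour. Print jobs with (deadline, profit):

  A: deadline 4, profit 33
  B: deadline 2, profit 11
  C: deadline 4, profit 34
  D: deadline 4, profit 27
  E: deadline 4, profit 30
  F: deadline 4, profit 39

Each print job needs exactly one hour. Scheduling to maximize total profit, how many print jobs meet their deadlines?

4

Sort by profit descending; place each in the latest free slot ≤ its deadline.
Profit order: F=39 C=34 A=33 E=30 D=27 B=11
Assign: F→slot 4, C→slot 3, A→slot 2, E→slot 1, D skipped, B skipped.
Slots: [1:E] [2:A] [3:C] [4:F]
4 of 6 scheduled.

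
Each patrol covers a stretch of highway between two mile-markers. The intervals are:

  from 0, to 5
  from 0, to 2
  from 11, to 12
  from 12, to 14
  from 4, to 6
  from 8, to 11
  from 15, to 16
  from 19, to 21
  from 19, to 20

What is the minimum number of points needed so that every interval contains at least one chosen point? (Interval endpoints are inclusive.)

6

By right end: [0,2]  [0,5]  [4,6]  [8,11]  [11,12]  [12,14]  [15,16]  [19,20]  [19,21]
[0,2] uncovered → point at 2; [4,6] uncovered → point at 6; [8,11] uncovered → point at 11; [12,14] uncovered → point at 14; [15,16] uncovered → point at 16; [19,20] uncovered → point at 20.
Points: 2, 6, 11, 14, 16, 20 (6 total).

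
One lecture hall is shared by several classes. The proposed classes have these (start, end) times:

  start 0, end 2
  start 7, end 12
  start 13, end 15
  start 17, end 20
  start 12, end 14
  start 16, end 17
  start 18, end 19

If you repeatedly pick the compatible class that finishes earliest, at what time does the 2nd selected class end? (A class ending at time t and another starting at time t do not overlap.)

Sort by end time and greedily take each interval whose start is ≥ the last chosen end.
By end time: (0,2), (7,12), (12,14), (13,15), (16,17), (18,19), (17,20).
Pick (0,2); next start ≥ 2 → (7,12); next start ≥ 12 → (12,14); next start ≥ 14 → (16,17); next start ≥ 17 → (18,19).
Selected: (0,2) (7,12) (12,14) (16,17) (18,19)

12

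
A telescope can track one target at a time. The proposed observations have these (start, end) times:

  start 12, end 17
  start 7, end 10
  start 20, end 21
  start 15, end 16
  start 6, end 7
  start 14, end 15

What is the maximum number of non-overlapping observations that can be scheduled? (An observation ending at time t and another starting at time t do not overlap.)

5

Sorted by end: (6,7)  (7,10)  (14,15)  (15,16)  (12,17)  (20,21)
take (6,7); take (7,10); take (14,15); take (15,16); take (20,21).
Selected 5 observations.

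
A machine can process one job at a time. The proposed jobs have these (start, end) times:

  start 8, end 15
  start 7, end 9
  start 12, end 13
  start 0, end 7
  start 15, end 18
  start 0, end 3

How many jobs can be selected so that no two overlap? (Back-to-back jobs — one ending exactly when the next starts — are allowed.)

Greedy by earliest finish: after sorting by end time, pick each interval compatible with the last pick.
By end time: (0,3), (0,7), (7,9), (12,13), (8,15), (15,18).
Pick (0,3); next start ≥ 3 → (7,9); next start ≥ 9 → (12,13); next start ≥ 13 → (15,18).
Selected 4 jobs.

4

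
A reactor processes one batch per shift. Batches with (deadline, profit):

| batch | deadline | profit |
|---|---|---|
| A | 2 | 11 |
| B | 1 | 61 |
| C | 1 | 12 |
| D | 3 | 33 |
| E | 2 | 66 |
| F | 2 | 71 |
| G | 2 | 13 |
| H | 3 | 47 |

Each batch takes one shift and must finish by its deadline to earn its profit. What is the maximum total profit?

Take jobs in profit order; each goes to the latest open slot no later than its deadline.
Profit order: F=71 E=66 B=61 H=47 D=33 G=13 C=12 A=11
Assign: F→slot 2, E→slot 1, B skipped, H→slot 3, D skipped, G skipped, C skipped, A skipped.
Slots: [1:E] [2:F] [3:H]
Profit = 66 + 71 + 47 = 184

184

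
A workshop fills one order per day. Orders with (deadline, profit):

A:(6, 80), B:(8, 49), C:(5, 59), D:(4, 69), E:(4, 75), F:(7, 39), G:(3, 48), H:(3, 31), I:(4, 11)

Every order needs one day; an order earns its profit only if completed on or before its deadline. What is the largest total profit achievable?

By profit: A(d6,80), E(d4,75), D(d4,69), C(d5,59), B(d8,49), G(d3,48), F(d7,39), H(d3,31), I(d4,11)
A→slot 6; E→slot 4; D→slot 3; C→slot 5; B→slot 8; G→slot 2; F→slot 7; H→slot 1; I skipped.
Profit = 31 + 48 + 69 + 75 + 59 + 80 + 39 + 49 = 450

450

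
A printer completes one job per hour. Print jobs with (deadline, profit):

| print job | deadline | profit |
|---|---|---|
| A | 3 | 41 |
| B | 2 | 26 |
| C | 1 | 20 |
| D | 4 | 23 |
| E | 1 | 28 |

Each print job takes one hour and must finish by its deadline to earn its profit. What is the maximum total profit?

By profit: A(d3,41), E(d1,28), B(d2,26), D(d4,23), C(d1,20)
A→slot 3; E→slot 1; B→slot 2; D→slot 4; C skipped.
Profit = 28 + 26 + 41 + 23 = 118

118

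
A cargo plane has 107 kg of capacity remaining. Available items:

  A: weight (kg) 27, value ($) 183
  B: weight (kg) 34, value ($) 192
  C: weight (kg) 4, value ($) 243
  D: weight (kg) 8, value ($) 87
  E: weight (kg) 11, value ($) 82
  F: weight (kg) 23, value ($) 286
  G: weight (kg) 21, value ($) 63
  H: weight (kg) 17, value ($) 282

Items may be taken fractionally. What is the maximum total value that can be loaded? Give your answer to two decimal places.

Ratios (sorted): C 60.75, H 16.59, F 12.43, D 10.88, E 7.45, A 6.78, B 5.65, G 3.00
take C (4 @ 243); take H (17 @ 282); take F (23 @ 286); take D (8 @ 87); take E (11 @ 82); take A (27 @ 183); take 17/34 of B → 96.00. Capacity used 107/107.
Total value = 1259.00

1259.00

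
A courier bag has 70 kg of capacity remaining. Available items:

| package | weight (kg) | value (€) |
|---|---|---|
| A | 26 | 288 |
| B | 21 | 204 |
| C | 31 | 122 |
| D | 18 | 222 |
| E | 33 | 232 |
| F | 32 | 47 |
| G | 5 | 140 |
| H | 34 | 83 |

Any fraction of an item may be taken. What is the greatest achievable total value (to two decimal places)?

854.00

Greedy by value/weight ratio, highest first.
Ratios (sorted): G 28.00, D 12.33, A 11.08, B 9.71, E 7.03, C 3.94, H 2.44, F 1.47
take G (5 @ 140); take D (18 @ 222); take A (26 @ 288); take B (21 @ 204). Capacity used 70/70.
Total value = 854.00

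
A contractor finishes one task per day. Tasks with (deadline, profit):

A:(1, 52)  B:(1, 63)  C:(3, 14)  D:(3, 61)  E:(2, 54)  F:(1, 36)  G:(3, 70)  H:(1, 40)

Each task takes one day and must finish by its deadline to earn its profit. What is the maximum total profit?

194

Take jobs in profit order; each goes to the latest open slot no later than its deadline.
Profit order: G=70 B=63 D=61 E=54 A=52 H=40 F=36 C=14
Assign: G→slot 3, B→slot 1, D→slot 2, E skipped, A skipped, H skipped, F skipped, C skipped.
Slots: [1:B] [2:D] [3:G]
Profit = 63 + 61 + 70 = 194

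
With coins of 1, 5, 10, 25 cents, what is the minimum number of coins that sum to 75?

3

Use the largest denomination that fits, subtract, and repeat.
75 − 3×25→0
Total coins = 3 = 3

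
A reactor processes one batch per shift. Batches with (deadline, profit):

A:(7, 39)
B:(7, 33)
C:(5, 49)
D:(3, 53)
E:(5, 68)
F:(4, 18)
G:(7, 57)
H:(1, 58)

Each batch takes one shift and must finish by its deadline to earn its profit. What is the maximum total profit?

357

Profit order: E=68 H=58 G=57 D=53 C=49 A=39 B=33 F=18
Assign: E→slot 5, H→slot 1, G→slot 7, D→slot 3, C→slot 4, A→slot 6, B→slot 2, F skipped.
Slots: [1:H] [2:B] [3:D] [4:C] [5:E] [6:A] [7:G]
Profit = 58 + 33 + 53 + 49 + 68 + 39 + 57 = 357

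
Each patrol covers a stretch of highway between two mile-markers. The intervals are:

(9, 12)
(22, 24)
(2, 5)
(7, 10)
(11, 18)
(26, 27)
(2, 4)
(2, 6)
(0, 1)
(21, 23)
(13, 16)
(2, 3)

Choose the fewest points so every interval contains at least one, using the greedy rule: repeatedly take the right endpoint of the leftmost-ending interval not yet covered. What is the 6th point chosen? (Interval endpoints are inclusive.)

Sorted: [0,1] [2,3] [2,4] [2,5] [2,6] [7,10] [9,12] [13,16] [11,18] [21,23] [22,24] [26,27]
{[0,1]} hit by 1; {[2,3],[2,4],[2,5],[2,6]} hit by 3; {[7,10],[9,12]} hit by 10; {[13,16],[11,18]} hit by 16; {[21,23],[22,24]} hit by 23; {[26,27]} hit by 27.
Points: 1, 3, 10, 16, 23, 27 (6 total).

27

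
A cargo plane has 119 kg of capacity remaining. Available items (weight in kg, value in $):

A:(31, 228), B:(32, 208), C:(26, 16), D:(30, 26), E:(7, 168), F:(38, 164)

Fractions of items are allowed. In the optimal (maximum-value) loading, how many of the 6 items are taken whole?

4

Greedy by value/weight ratio, highest first.
Ratios (sorted): E 24.00, A 7.35, B 6.50, F 4.32, D 0.87, C 0.62
take E (7 @ 168); take A (31 @ 228); take B (32 @ 208); take F (38 @ 164); take 11/30 of D → 9.53. Capacity used 119/119.
4 item(s) taken whole; one partial (take 11/30 of D).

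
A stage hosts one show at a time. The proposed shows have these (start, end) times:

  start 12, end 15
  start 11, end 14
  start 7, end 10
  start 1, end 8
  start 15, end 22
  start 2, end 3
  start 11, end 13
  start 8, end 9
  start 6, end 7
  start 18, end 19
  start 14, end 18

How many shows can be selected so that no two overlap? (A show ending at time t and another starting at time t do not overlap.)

6

Sorted by end: (2,3)  (6,7)  (1,8)  (8,9)  (7,10)  (11,13)  (11,14)  (12,15)  (14,18)  (18,19)  (15,22)
take (2,3); take (6,7); take (8,9); take (11,13); skip (12,15); take (14,18); take (18,19).
Selected 6 shows.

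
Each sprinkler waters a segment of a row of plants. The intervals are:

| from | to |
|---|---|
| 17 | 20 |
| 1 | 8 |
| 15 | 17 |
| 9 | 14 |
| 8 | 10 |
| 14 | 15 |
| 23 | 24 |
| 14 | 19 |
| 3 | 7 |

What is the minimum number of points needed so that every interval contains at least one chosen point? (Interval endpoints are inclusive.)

5

Sorted: [3,7] [1,8] [8,10] [9,14] [14,15] [15,17] [14,19] [17,20] [23,24]
{[3,7],[1,8]} hit by 7; {[8,10],[9,14]} hit by 10; {[14,15],[15,17],[14,19]} hit by 15; {[17,20]} hit by 20; {[23,24]} hit by 24.
Points: 7, 10, 15, 20, 24 (5 total).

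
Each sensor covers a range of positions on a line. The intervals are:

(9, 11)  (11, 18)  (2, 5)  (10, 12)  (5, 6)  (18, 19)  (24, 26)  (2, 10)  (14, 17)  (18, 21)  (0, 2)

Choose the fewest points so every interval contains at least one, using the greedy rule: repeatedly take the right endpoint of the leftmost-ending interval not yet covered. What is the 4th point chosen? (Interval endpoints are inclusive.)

Sort by right endpoint; whenever an interval is uncovered, place a point at its right end.
By right end: [0,2]  [2,5]  [5,6]  [2,10]  [9,11]  [10,12]  [14,17]  [11,18]  [18,19]  [18,21]  [24,26]
[0,2] uncovered → point at 2; [5,6] uncovered → point at 6; [9,11] uncovered → point at 11; [14,17] uncovered → point at 17; [18,19] uncovered → point at 19; [24,26] uncovered → point at 26.
Points: 2, 6, 11, 17, 19, 26 (6 total).

17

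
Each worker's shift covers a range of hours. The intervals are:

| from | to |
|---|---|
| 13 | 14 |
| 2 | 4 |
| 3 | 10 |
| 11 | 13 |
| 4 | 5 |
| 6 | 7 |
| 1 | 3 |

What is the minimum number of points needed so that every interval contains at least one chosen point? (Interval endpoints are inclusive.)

Sort by right endpoint; whenever an interval is uncovered, place a point at its right end.
By right end: [1,3]  [2,4]  [4,5]  [6,7]  [3,10]  [11,13]  [13,14]
[1,3] uncovered → point at 3; [4,5] uncovered → point at 5; [6,7] uncovered → point at 7; [11,13] uncovered → point at 13.
Points: 3, 5, 7, 13 (4 total).

4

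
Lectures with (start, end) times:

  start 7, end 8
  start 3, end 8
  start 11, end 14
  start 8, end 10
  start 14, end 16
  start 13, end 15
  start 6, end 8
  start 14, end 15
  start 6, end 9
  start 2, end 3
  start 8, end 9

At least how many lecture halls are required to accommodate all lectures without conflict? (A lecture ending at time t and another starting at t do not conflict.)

Count concurrent intervals with a sweep; the peak is the room count.
starts: [2, 3, 6, 6, 7, 8, 8, 11, 13, 14, 14]
ends:   [3, 8, 8, 8, 9, 9, 10, 14, 15, 15, 16]
s2→1 e3→0 s3→1 s6→2 s6→3 s7→4  — peak 4.

4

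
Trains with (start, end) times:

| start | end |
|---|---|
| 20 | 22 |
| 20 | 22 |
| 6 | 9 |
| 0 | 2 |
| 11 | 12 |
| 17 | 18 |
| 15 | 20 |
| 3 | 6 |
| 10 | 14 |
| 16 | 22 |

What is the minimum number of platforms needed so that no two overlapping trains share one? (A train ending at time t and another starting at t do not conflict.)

3

Count concurrent intervals with a sweep; the peak is the room count.
Events (time:±→running): 0:+→1 2:-→0 3:+→1 6:-→0 6:+→1 9:-→0 10:+→1 11:+→2 12:-→1 14:-→0 15:+→1 16:+→2 17:+→3 … peak 3.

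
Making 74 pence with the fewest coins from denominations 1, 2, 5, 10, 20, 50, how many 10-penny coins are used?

Greedy: take as many of the largest coin as possible, then repeat with the remainder.
74 − 1×50→24 − 1×20→4 − 2×2→0
Count of 10: 0

0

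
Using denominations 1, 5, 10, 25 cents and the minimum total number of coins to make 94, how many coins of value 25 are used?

3

94 − 3×25→19 − 1×10→9 − 1×5→4 − 4×1→0
Count of 25: 3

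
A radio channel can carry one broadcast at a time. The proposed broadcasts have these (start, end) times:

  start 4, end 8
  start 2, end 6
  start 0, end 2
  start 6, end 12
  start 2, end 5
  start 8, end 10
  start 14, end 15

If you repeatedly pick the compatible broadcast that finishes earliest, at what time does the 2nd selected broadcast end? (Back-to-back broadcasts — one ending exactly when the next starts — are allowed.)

Sorted by end: (0,2)  (2,5)  (2,6)  (4,8)  (8,10)  (6,12)  (14,15)
take (0,2); take (2,5); take (8,10); take (14,15).
Selected: (0,2) (2,5) (8,10) (14,15)

5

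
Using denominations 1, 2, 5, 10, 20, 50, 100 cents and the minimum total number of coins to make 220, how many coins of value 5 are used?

Use the largest denomination that fits, subtract, and repeat.
220 = 2×100 + 1×20
Count of 5: 0

0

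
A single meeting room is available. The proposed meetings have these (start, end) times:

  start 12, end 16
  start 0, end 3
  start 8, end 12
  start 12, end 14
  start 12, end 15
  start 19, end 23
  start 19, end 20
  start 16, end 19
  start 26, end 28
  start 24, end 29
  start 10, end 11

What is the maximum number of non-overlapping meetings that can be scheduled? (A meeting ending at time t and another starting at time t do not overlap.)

Sorted by end: (0,3)  (10,11)  (8,12)  (12,14)  (12,15)  (12,16)  (16,19)  (19,20)  (19,23)  (26,28)  (24,29)
take (0,3); take (10,11); take (12,14); skip (12,15); take (16,19); take (19,20); take (26,28).
Selected 6 meetings.

6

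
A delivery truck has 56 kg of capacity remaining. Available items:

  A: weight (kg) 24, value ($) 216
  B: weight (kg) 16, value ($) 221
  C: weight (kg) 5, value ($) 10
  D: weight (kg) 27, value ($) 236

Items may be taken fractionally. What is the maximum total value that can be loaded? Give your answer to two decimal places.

576.85

Greedy by value/weight ratio, highest first.
Ratios (sorted): B 13.81, A 9.00, D 8.74, C 2.00
take B (16 @ 221); take A (24 @ 216); take 16/27 of D → 139.85. Capacity used 56/56.
Total value = 576.85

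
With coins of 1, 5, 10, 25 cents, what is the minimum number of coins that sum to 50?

2

50 − 2×25→0
Total coins = 2 = 2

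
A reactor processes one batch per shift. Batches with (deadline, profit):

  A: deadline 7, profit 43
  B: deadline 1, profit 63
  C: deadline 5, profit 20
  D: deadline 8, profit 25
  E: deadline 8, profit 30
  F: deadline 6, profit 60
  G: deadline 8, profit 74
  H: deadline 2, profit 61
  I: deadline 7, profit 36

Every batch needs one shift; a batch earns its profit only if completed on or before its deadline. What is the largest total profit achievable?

Sort by profit descending; place each in the latest free slot ≤ its deadline.
Profit order: G=74 B=63 H=61 F=60 A=43 I=36 E=30 D=25 C=20
Assign: G→slot 8, B→slot 1, H→slot 2, F→slot 6, A→slot 7, I→slot 5, E→slot 4, D→slot 3, C skipped.
Slots: [1:B] [2:H] [3:D] [4:E] [5:I] [6:F] [7:A] [8:G]
Profit = 63 + 61 + 25 + 30 + 36 + 60 + 43 + 74 = 392

392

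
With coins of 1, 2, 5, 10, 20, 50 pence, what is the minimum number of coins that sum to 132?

5

Use the largest denomination that fits, subtract, and repeat.
132 = 2×50 + 1×20 + 1×10 + 1×2
Total coins = 2 + 1 + 1 + 1 = 5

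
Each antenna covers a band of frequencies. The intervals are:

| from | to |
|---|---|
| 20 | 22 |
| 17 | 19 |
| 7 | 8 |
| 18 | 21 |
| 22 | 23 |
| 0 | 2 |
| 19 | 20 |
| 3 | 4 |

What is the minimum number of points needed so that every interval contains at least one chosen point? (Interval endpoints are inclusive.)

By right end: [0,2]  [3,4]  [7,8]  [17,19]  [19,20]  [18,21]  [20,22]  [22,23]
[0,2] uncovered → point at 2; [3,4] uncovered → point at 4; [7,8] uncovered → point at 8; [17,19] uncovered → point at 19; [20,22] uncovered → point at 22.
Points: 2, 4, 8, 19, 22 (5 total).

5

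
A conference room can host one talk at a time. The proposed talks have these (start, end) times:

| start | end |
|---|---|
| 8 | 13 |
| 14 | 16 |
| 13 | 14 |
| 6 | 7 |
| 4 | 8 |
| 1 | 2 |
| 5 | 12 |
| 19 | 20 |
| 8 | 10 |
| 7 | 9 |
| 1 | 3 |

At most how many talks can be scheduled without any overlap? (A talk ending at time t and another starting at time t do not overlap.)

Order by finish time; keep every interval that doesn't clash with the previous kept one.
Sorted by end: (1,2)  (1,3)  (6,7)  (4,8)  (7,9)  (8,10)  (5,12)  (8,13)  (13,14)  (14,16)  (19,20)
take (1,2); take (6,7); take (7,9); skip (8,13); take (13,14); take (14,16); take (19,20).
Selected 6 talks.

6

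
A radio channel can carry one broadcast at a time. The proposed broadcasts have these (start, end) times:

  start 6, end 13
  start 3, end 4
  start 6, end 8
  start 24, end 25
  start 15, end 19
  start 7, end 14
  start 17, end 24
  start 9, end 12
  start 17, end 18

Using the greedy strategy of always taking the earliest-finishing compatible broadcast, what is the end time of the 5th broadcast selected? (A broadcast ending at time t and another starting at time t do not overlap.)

25

Sort by end time and greedily take each interval whose start is ≥ the last chosen end.
By end time: (3,4), (6,8), (9,12), (6,13), (7,14), (17,18), (15,19), (17,24), (24,25).
Pick (3,4); next start ≥ 4 → (6,8); next start ≥ 8 → (9,12); next start ≥ 12 → (17,18); next start ≥ 18 → (24,25).
Selected: (3,4) (6,8) (9,12) (17,18) (24,25)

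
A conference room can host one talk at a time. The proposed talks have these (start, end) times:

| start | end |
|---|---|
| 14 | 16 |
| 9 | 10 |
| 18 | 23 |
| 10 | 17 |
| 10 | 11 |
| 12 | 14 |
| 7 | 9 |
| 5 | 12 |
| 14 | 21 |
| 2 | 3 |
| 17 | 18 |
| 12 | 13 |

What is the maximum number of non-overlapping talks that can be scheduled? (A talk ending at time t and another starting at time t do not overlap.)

Order by finish time; keep every interval that doesn't clash with the previous kept one.
Sorted by end: (2,3)  (7,9)  (9,10)  (10,11)  (5,12)  (12,13)  (12,14)  (14,16)  (10,17)  (17,18)  (14,21)  (18,23)
take (2,3); take (7,9); take (9,10); take (10,11); skip (5,12); take (12,13); skip (12,14); take (14,16); take (17,18); take (18,23).
Selected 8 talks.

8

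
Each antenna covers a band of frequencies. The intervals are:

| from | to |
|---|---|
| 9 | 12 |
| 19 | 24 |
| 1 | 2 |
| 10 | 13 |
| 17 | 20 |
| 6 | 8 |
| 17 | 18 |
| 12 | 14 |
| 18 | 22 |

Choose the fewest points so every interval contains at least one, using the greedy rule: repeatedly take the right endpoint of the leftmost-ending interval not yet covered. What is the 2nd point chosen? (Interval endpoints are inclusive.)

Sort by right endpoint; whenever an interval is uncovered, place a point at its right end.
By right end: [1,2]  [6,8]  [9,12]  [10,13]  [12,14]  [17,18]  [17,20]  [18,22]  [19,24]
[1,2] uncovered → point at 2; [6,8] uncovered → point at 8; [9,12] uncovered → point at 12; [17,18] uncovered → point at 18; [19,24] uncovered → point at 24.
Points: 2, 8, 12, 18, 24 (5 total).

8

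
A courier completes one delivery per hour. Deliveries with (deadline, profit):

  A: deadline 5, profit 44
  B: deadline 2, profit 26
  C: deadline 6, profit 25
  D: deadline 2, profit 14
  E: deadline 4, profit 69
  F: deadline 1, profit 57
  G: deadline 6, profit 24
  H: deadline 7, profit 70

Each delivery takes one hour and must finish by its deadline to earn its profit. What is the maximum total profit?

Sort by profit descending; place each in the latest free slot ≤ its deadline.
Profit order: H=70 E=69 F=57 A=44 B=26 C=25 G=24 D=14
Assign: H→slot 7, E→slot 4, F→slot 1, A→slot 5, B→slot 2, C→slot 6, G→slot 3, D skipped.
Slots: [1:F] [2:B] [3:G] [4:E] [5:A] [6:C] [7:H]
Profit = 57 + 26 + 24 + 69 + 44 + 25 + 70 = 315

315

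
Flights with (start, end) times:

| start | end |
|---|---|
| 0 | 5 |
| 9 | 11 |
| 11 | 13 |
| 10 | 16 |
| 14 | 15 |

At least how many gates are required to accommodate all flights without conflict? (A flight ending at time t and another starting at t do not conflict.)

Count concurrent intervals with a sweep; the peak is the room count.
starts: [0, 9, 10, 11, 14]
ends:   [5, 11, 13, 15, 16]
s0→1 e5→0 s9→1 s10→2  — peak 2.

2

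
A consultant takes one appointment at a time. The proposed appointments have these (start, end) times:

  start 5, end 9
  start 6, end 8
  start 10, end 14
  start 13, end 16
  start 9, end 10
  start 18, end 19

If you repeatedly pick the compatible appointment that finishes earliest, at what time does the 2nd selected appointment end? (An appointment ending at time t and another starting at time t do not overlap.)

10

Sorted by end: (6,8)  (5,9)  (9,10)  (10,14)  (13,16)  (18,19)
take (6,8); skip (5,9); take (9,10); take (10,14); take (18,19).
Selected: (6,8) (9,10) (10,14) (18,19)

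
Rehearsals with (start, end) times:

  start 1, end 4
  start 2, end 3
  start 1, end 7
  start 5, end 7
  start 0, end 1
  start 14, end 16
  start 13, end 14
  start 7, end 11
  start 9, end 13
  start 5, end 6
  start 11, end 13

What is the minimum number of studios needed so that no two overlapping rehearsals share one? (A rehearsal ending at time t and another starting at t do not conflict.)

Count concurrent intervals with a sweep; the peak is the room count.
Events (time:±→running): 0:+→1 1:-→0 1:+→1 1:+→2 2:+→3 … peak 3.

3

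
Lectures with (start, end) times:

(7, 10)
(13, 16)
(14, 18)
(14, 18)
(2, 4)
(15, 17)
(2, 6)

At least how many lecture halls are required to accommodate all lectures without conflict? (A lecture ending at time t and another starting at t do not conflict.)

Events (time:±→running): 2:+→1 2:+→2 4:-→1 6:-→0 7:+→1 10:-→0 13:+→1 14:+→2 14:+→3 15:+→4 … peak 4.

4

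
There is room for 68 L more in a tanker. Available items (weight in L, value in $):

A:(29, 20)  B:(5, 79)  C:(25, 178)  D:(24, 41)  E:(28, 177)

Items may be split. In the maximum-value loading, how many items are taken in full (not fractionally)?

3

Order: B (79/5=15.80) > C (178/25=7.12) > E (177/28=6.32) > D (41/24=1.71) > A (20/29=0.69)
Fill: take B (5 @ 79) → take C (25 @ 178) → take E (28 @ 177) → take 10/24 of D → 17.08; 68/68 used.
3 item(s) taken whole; one partial (take 10/24 of D).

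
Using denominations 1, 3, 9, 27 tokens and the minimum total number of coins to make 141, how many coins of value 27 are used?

Use the largest denomination that fits, subtract, and repeat.
141 − 5×27→6 − 2×3→0
Count of 27: 5

5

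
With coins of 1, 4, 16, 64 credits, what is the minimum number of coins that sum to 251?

11

Greedy: take as many of the largest coin as possible, then repeat with the remainder.
251 − 3×64→59 − 3×16→11 − 2×4→3 − 3×1→0
Total coins = 3 + 3 + 2 + 3 = 11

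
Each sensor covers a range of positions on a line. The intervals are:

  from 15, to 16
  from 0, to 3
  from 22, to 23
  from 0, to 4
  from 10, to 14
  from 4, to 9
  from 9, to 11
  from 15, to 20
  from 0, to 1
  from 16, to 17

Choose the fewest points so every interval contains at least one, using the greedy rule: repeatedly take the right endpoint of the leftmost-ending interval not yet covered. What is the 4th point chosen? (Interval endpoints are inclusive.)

Process intervals by earliest right end; each time one isn't hit yet, stab at its right endpoint.
Sorted: [0,1] [0,3] [0,4] [4,9] [9,11] [10,14] [15,16] [16,17] [15,20] [22,23]
{[0,1],[0,3],[0,4]} hit by 1; {[4,9],[9,11]} hit by 9; {[10,14]} hit by 14; {[15,16],[16,17],[15,20]} hit by 16; {[22,23]} hit by 23.
Points: 1, 9, 14, 16, 23 (5 total).

16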